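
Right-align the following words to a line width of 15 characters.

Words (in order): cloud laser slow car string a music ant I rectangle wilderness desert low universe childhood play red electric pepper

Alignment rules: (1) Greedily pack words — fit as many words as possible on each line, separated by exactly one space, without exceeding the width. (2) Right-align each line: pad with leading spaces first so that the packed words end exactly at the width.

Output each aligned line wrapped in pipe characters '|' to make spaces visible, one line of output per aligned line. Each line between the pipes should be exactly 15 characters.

Line 1: ['cloud', 'laser'] (min_width=11, slack=4)
Line 2: ['slow', 'car', 'string'] (min_width=15, slack=0)
Line 3: ['a', 'music', 'ant', 'I'] (min_width=13, slack=2)
Line 4: ['rectangle'] (min_width=9, slack=6)
Line 5: ['wilderness'] (min_width=10, slack=5)
Line 6: ['desert', 'low'] (min_width=10, slack=5)
Line 7: ['universe'] (min_width=8, slack=7)
Line 8: ['childhood', 'play'] (min_width=14, slack=1)
Line 9: ['red', 'electric'] (min_width=12, slack=3)
Line 10: ['pepper'] (min_width=6, slack=9)

Answer: |    cloud laser|
|slow car string|
|  a music ant I|
|      rectangle|
|     wilderness|
|     desert low|
|       universe|
| childhood play|
|   red electric|
|         pepper|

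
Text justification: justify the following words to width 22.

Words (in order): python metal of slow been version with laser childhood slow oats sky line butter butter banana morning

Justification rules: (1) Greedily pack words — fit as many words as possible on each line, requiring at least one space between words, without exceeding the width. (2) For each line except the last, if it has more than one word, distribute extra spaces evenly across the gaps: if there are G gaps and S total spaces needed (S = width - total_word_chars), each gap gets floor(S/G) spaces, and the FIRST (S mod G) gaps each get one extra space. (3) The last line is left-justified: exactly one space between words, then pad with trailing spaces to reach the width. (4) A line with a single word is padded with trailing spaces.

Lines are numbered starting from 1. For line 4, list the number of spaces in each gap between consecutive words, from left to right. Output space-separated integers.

Line 1: ['python', 'metal', 'of', 'slow'] (min_width=20, slack=2)
Line 2: ['been', 'version', 'with'] (min_width=17, slack=5)
Line 3: ['laser', 'childhood', 'slow'] (min_width=20, slack=2)
Line 4: ['oats', 'sky', 'line', 'butter'] (min_width=20, slack=2)
Line 5: ['butter', 'banana', 'morning'] (min_width=21, slack=1)

Answer: 2 2 1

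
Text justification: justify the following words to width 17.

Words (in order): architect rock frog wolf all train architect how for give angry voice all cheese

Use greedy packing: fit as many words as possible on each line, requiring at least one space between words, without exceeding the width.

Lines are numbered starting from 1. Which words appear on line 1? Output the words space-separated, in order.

Answer: architect rock

Derivation:
Line 1: ['architect', 'rock'] (min_width=14, slack=3)
Line 2: ['frog', 'wolf', 'all'] (min_width=13, slack=4)
Line 3: ['train', 'architect'] (min_width=15, slack=2)
Line 4: ['how', 'for', 'give'] (min_width=12, slack=5)
Line 5: ['angry', 'voice', 'all'] (min_width=15, slack=2)
Line 6: ['cheese'] (min_width=6, slack=11)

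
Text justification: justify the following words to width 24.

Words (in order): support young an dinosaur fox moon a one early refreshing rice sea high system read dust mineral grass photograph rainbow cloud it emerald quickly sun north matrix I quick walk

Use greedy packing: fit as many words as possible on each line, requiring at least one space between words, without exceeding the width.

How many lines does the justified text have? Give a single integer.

Answer: 9

Derivation:
Line 1: ['support', 'young', 'an'] (min_width=16, slack=8)
Line 2: ['dinosaur', 'fox', 'moon', 'a', 'one'] (min_width=23, slack=1)
Line 3: ['early', 'refreshing', 'rice'] (min_width=21, slack=3)
Line 4: ['sea', 'high', 'system', 'read'] (min_width=20, slack=4)
Line 5: ['dust', 'mineral', 'grass'] (min_width=18, slack=6)
Line 6: ['photograph', 'rainbow', 'cloud'] (min_width=24, slack=0)
Line 7: ['it', 'emerald', 'quickly', 'sun'] (min_width=22, slack=2)
Line 8: ['north', 'matrix', 'I', 'quick'] (min_width=20, slack=4)
Line 9: ['walk'] (min_width=4, slack=20)
Total lines: 9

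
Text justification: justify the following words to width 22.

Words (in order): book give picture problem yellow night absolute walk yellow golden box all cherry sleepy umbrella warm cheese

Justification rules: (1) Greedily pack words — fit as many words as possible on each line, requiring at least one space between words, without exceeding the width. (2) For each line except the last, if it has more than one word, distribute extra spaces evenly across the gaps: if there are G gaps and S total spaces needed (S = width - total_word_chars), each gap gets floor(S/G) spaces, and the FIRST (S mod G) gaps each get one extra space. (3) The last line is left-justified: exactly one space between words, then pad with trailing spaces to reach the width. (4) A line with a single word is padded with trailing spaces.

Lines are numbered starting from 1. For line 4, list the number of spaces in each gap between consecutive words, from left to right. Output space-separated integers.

Line 1: ['book', 'give', 'picture'] (min_width=17, slack=5)
Line 2: ['problem', 'yellow', 'night'] (min_width=20, slack=2)
Line 3: ['absolute', 'walk', 'yellow'] (min_width=20, slack=2)
Line 4: ['golden', 'box', 'all', 'cherry'] (min_width=21, slack=1)
Line 5: ['sleepy', 'umbrella', 'warm'] (min_width=20, slack=2)
Line 6: ['cheese'] (min_width=6, slack=16)

Answer: 2 1 1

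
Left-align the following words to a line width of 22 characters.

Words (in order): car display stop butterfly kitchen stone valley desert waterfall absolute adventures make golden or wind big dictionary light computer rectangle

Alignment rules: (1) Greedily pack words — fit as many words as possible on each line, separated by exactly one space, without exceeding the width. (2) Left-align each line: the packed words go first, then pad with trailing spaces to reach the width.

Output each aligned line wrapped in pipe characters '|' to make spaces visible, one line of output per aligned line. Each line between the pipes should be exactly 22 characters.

Answer: |car display stop      |
|butterfly kitchen     |
|stone valley desert   |
|waterfall absolute    |
|adventures make golden|
|or wind big dictionary|
|light computer        |
|rectangle             |

Derivation:
Line 1: ['car', 'display', 'stop'] (min_width=16, slack=6)
Line 2: ['butterfly', 'kitchen'] (min_width=17, slack=5)
Line 3: ['stone', 'valley', 'desert'] (min_width=19, slack=3)
Line 4: ['waterfall', 'absolute'] (min_width=18, slack=4)
Line 5: ['adventures', 'make', 'golden'] (min_width=22, slack=0)
Line 6: ['or', 'wind', 'big', 'dictionary'] (min_width=22, slack=0)
Line 7: ['light', 'computer'] (min_width=14, slack=8)
Line 8: ['rectangle'] (min_width=9, slack=13)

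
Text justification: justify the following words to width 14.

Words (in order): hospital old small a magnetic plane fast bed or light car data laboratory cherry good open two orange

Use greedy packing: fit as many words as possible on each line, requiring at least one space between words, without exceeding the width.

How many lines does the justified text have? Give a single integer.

Answer: 9

Derivation:
Line 1: ['hospital', 'old'] (min_width=12, slack=2)
Line 2: ['small', 'a'] (min_width=7, slack=7)
Line 3: ['magnetic', 'plane'] (min_width=14, slack=0)
Line 4: ['fast', 'bed', 'or'] (min_width=11, slack=3)
Line 5: ['light', 'car', 'data'] (min_width=14, slack=0)
Line 6: ['laboratory'] (min_width=10, slack=4)
Line 7: ['cherry', 'good'] (min_width=11, slack=3)
Line 8: ['open', 'two'] (min_width=8, slack=6)
Line 9: ['orange'] (min_width=6, slack=8)
Total lines: 9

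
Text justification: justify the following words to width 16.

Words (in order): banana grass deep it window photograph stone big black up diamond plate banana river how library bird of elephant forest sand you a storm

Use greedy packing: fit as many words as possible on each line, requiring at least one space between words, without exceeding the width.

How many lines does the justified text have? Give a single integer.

Line 1: ['banana', 'grass'] (min_width=12, slack=4)
Line 2: ['deep', 'it', 'window'] (min_width=14, slack=2)
Line 3: ['photograph', 'stone'] (min_width=16, slack=0)
Line 4: ['big', 'black', 'up'] (min_width=12, slack=4)
Line 5: ['diamond', 'plate'] (min_width=13, slack=3)
Line 6: ['banana', 'river', 'how'] (min_width=16, slack=0)
Line 7: ['library', 'bird', 'of'] (min_width=15, slack=1)
Line 8: ['elephant', 'forest'] (min_width=15, slack=1)
Line 9: ['sand', 'you', 'a', 'storm'] (min_width=16, slack=0)
Total lines: 9

Answer: 9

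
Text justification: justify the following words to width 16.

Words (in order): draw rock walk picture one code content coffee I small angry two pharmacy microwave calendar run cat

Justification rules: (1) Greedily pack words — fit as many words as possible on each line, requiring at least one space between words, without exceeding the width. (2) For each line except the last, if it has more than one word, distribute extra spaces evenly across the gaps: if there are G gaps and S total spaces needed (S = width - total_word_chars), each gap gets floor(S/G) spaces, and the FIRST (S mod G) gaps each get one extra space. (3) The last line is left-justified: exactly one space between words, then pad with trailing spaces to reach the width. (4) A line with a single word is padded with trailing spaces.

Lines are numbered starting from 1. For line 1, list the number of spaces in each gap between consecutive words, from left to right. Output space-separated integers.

Line 1: ['draw', 'rock', 'walk'] (min_width=14, slack=2)
Line 2: ['picture', 'one', 'code'] (min_width=16, slack=0)
Line 3: ['content', 'coffee', 'I'] (min_width=16, slack=0)
Line 4: ['small', 'angry', 'two'] (min_width=15, slack=1)
Line 5: ['pharmacy'] (min_width=8, slack=8)
Line 6: ['microwave'] (min_width=9, slack=7)
Line 7: ['calendar', 'run', 'cat'] (min_width=16, slack=0)

Answer: 2 2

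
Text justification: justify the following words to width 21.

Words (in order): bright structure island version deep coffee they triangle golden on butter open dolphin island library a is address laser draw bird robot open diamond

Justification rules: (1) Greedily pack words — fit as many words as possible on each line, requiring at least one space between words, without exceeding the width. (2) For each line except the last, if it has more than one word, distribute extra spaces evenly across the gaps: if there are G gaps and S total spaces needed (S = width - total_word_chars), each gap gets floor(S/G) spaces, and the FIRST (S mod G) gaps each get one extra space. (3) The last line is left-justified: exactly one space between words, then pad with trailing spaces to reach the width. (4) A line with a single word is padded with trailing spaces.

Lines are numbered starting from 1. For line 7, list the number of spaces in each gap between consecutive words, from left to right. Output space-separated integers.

Line 1: ['bright', 'structure'] (min_width=16, slack=5)
Line 2: ['island', 'version', 'deep'] (min_width=19, slack=2)
Line 3: ['coffee', 'they', 'triangle'] (min_width=20, slack=1)
Line 4: ['golden', 'on', 'butter', 'open'] (min_width=21, slack=0)
Line 5: ['dolphin', 'island'] (min_width=14, slack=7)
Line 6: ['library', 'a', 'is', 'address'] (min_width=20, slack=1)
Line 7: ['laser', 'draw', 'bird', 'robot'] (min_width=21, slack=0)
Line 8: ['open', 'diamond'] (min_width=12, slack=9)

Answer: 1 1 1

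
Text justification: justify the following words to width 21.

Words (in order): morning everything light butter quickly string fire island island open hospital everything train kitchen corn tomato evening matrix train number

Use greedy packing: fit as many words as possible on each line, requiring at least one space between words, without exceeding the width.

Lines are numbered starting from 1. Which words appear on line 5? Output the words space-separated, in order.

Line 1: ['morning', 'everything'] (min_width=18, slack=3)
Line 2: ['light', 'butter', 'quickly'] (min_width=20, slack=1)
Line 3: ['string', 'fire', 'island'] (min_width=18, slack=3)
Line 4: ['island', 'open', 'hospital'] (min_width=20, slack=1)
Line 5: ['everything', 'train'] (min_width=16, slack=5)
Line 6: ['kitchen', 'corn', 'tomato'] (min_width=19, slack=2)
Line 7: ['evening', 'matrix', 'train'] (min_width=20, slack=1)
Line 8: ['number'] (min_width=6, slack=15)

Answer: everything train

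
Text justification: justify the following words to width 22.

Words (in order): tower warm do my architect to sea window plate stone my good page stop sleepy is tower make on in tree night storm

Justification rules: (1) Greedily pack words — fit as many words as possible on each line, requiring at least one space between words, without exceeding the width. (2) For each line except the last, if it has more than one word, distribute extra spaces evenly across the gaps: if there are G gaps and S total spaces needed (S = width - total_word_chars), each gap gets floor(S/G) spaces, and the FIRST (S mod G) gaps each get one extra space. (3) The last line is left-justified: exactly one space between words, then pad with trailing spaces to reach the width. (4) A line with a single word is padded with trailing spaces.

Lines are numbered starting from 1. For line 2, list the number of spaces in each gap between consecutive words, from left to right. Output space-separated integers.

Line 1: ['tower', 'warm', 'do', 'my'] (min_width=16, slack=6)
Line 2: ['architect', 'to', 'sea'] (min_width=16, slack=6)
Line 3: ['window', 'plate', 'stone', 'my'] (min_width=21, slack=1)
Line 4: ['good', 'page', 'stop', 'sleepy'] (min_width=21, slack=1)
Line 5: ['is', 'tower', 'make', 'on', 'in'] (min_width=19, slack=3)
Line 6: ['tree', 'night', 'storm'] (min_width=16, slack=6)

Answer: 4 4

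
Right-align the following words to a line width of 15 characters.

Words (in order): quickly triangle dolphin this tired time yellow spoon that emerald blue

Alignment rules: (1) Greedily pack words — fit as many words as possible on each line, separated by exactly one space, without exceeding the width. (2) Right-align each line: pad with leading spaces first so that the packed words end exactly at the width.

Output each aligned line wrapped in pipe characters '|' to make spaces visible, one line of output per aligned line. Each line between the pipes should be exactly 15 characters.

Line 1: ['quickly'] (min_width=7, slack=8)
Line 2: ['triangle'] (min_width=8, slack=7)
Line 3: ['dolphin', 'this'] (min_width=12, slack=3)
Line 4: ['tired', 'time'] (min_width=10, slack=5)
Line 5: ['yellow', 'spoon'] (min_width=12, slack=3)
Line 6: ['that', 'emerald'] (min_width=12, slack=3)
Line 7: ['blue'] (min_width=4, slack=11)

Answer: |        quickly|
|       triangle|
|   dolphin this|
|     tired time|
|   yellow spoon|
|   that emerald|
|           blue|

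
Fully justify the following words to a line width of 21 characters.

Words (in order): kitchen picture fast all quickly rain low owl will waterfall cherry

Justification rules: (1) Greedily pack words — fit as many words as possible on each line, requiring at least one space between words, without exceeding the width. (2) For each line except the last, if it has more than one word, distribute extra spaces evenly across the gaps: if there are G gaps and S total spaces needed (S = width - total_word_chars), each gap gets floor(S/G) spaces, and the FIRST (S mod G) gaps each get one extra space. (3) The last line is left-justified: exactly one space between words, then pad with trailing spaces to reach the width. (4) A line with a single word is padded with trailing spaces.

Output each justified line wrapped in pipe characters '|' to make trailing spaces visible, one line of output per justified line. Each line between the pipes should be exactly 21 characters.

Line 1: ['kitchen', 'picture', 'fast'] (min_width=20, slack=1)
Line 2: ['all', 'quickly', 'rain', 'low'] (min_width=20, slack=1)
Line 3: ['owl', 'will', 'waterfall'] (min_width=18, slack=3)
Line 4: ['cherry'] (min_width=6, slack=15)

Answer: |kitchen  picture fast|
|all  quickly rain low|
|owl   will  waterfall|
|cherry               |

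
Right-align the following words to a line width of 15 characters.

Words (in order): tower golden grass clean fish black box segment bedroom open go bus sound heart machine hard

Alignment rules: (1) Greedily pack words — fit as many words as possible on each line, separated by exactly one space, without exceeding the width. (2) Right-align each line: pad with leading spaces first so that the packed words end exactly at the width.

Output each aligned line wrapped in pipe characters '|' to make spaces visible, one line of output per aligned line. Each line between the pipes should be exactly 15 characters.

Line 1: ['tower', 'golden'] (min_width=12, slack=3)
Line 2: ['grass', 'clean'] (min_width=11, slack=4)
Line 3: ['fish', 'black', 'box'] (min_width=14, slack=1)
Line 4: ['segment', 'bedroom'] (min_width=15, slack=0)
Line 5: ['open', 'go', 'bus'] (min_width=11, slack=4)
Line 6: ['sound', 'heart'] (min_width=11, slack=4)
Line 7: ['machine', 'hard'] (min_width=12, slack=3)

Answer: |   tower golden|
|    grass clean|
| fish black box|
|segment bedroom|
|    open go bus|
|    sound heart|
|   machine hard|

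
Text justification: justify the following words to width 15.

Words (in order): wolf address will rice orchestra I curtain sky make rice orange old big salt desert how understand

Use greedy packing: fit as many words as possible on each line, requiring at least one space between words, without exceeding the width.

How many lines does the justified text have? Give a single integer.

Answer: 8

Derivation:
Line 1: ['wolf', 'address'] (min_width=12, slack=3)
Line 2: ['will', 'rice'] (min_width=9, slack=6)
Line 3: ['orchestra', 'I'] (min_width=11, slack=4)
Line 4: ['curtain', 'sky'] (min_width=11, slack=4)
Line 5: ['make', 'rice'] (min_width=9, slack=6)
Line 6: ['orange', 'old', 'big'] (min_width=14, slack=1)
Line 7: ['salt', 'desert', 'how'] (min_width=15, slack=0)
Line 8: ['understand'] (min_width=10, slack=5)
Total lines: 8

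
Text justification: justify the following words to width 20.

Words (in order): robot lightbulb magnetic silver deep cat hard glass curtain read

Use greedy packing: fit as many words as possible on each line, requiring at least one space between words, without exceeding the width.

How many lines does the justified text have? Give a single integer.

Answer: 4

Derivation:
Line 1: ['robot', 'lightbulb'] (min_width=15, slack=5)
Line 2: ['magnetic', 'silver', 'deep'] (min_width=20, slack=0)
Line 3: ['cat', 'hard', 'glass'] (min_width=14, slack=6)
Line 4: ['curtain', 'read'] (min_width=12, slack=8)
Total lines: 4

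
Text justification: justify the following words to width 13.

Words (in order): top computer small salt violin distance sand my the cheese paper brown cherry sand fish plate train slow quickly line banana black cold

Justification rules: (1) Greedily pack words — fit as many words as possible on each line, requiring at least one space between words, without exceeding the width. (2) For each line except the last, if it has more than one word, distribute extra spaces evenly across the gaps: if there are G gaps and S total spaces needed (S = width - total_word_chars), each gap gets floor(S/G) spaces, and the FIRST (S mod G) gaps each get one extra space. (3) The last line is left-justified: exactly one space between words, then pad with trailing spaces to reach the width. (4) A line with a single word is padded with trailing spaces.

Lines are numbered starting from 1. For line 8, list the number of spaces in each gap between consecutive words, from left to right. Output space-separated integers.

Line 1: ['top', 'computer'] (min_width=12, slack=1)
Line 2: ['small', 'salt'] (min_width=10, slack=3)
Line 3: ['violin'] (min_width=6, slack=7)
Line 4: ['distance', 'sand'] (min_width=13, slack=0)
Line 5: ['my', 'the', 'cheese'] (min_width=13, slack=0)
Line 6: ['paper', 'brown'] (min_width=11, slack=2)
Line 7: ['cherry', 'sand'] (min_width=11, slack=2)
Line 8: ['fish', 'plate'] (min_width=10, slack=3)
Line 9: ['train', 'slow'] (min_width=10, slack=3)
Line 10: ['quickly', 'line'] (min_width=12, slack=1)
Line 11: ['banana', 'black'] (min_width=12, slack=1)
Line 12: ['cold'] (min_width=4, slack=9)

Answer: 4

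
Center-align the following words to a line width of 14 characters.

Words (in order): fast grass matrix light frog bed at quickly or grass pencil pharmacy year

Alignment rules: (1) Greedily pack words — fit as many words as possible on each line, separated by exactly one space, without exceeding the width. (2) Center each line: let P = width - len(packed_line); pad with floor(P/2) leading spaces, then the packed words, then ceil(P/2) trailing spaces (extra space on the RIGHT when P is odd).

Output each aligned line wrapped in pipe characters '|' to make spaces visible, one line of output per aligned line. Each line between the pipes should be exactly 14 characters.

Answer: |  fast grass  |
| matrix light |
| frog bed at  |
|  quickly or  |
| grass pencil |
|pharmacy year |

Derivation:
Line 1: ['fast', 'grass'] (min_width=10, slack=4)
Line 2: ['matrix', 'light'] (min_width=12, slack=2)
Line 3: ['frog', 'bed', 'at'] (min_width=11, slack=3)
Line 4: ['quickly', 'or'] (min_width=10, slack=4)
Line 5: ['grass', 'pencil'] (min_width=12, slack=2)
Line 6: ['pharmacy', 'year'] (min_width=13, slack=1)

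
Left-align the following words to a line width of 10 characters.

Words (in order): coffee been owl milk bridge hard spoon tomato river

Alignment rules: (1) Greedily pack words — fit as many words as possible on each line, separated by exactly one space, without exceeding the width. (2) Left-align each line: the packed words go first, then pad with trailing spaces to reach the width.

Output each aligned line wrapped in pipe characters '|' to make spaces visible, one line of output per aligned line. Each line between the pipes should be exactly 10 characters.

Answer: |coffee    |
|been owl  |
|milk      |
|bridge    |
|hard spoon|
|tomato    |
|river     |

Derivation:
Line 1: ['coffee'] (min_width=6, slack=4)
Line 2: ['been', 'owl'] (min_width=8, slack=2)
Line 3: ['milk'] (min_width=4, slack=6)
Line 4: ['bridge'] (min_width=6, slack=4)
Line 5: ['hard', 'spoon'] (min_width=10, slack=0)
Line 6: ['tomato'] (min_width=6, slack=4)
Line 7: ['river'] (min_width=5, slack=5)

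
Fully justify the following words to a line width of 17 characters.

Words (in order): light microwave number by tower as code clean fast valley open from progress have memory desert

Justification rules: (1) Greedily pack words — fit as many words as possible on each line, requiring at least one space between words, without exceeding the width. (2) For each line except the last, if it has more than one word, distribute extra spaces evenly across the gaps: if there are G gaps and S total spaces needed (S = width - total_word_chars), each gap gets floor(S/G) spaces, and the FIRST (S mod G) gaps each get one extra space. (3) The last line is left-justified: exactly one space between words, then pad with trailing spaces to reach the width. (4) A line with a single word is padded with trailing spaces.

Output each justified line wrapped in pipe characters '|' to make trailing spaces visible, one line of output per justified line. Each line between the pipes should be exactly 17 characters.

Line 1: ['light', 'microwave'] (min_width=15, slack=2)
Line 2: ['number', 'by', 'tower'] (min_width=15, slack=2)
Line 3: ['as', 'code', 'clean'] (min_width=13, slack=4)
Line 4: ['fast', 'valley', 'open'] (min_width=16, slack=1)
Line 5: ['from', 'progress'] (min_width=13, slack=4)
Line 6: ['have', 'memory'] (min_width=11, slack=6)
Line 7: ['desert'] (min_width=6, slack=11)

Answer: |light   microwave|
|number  by  tower|
|as   code   clean|
|fast  valley open|
|from     progress|
|have       memory|
|desert           |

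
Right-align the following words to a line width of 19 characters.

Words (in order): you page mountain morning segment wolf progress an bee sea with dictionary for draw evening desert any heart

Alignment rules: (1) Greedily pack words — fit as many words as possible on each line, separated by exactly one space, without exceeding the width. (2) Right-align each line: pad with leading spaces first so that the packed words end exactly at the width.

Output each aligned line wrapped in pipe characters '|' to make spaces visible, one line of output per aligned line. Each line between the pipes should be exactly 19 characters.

Answer: |  you page mountain|
|    morning segment|
|   wolf progress an|
|       bee sea with|
|dictionary for draw|
| evening desert any|
|              heart|

Derivation:
Line 1: ['you', 'page', 'mountain'] (min_width=17, slack=2)
Line 2: ['morning', 'segment'] (min_width=15, slack=4)
Line 3: ['wolf', 'progress', 'an'] (min_width=16, slack=3)
Line 4: ['bee', 'sea', 'with'] (min_width=12, slack=7)
Line 5: ['dictionary', 'for', 'draw'] (min_width=19, slack=0)
Line 6: ['evening', 'desert', 'any'] (min_width=18, slack=1)
Line 7: ['heart'] (min_width=5, slack=14)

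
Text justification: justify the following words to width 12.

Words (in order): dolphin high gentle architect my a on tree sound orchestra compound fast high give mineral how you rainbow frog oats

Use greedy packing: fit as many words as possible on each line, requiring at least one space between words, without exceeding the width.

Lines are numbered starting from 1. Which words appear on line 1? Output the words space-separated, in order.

Line 1: ['dolphin', 'high'] (min_width=12, slack=0)
Line 2: ['gentle'] (min_width=6, slack=6)
Line 3: ['architect', 'my'] (min_width=12, slack=0)
Line 4: ['a', 'on', 'tree'] (min_width=9, slack=3)
Line 5: ['sound'] (min_width=5, slack=7)
Line 6: ['orchestra'] (min_width=9, slack=3)
Line 7: ['compound'] (min_width=8, slack=4)
Line 8: ['fast', 'high'] (min_width=9, slack=3)
Line 9: ['give', 'mineral'] (min_width=12, slack=0)
Line 10: ['how', 'you'] (min_width=7, slack=5)
Line 11: ['rainbow', 'frog'] (min_width=12, slack=0)
Line 12: ['oats'] (min_width=4, slack=8)

Answer: dolphin high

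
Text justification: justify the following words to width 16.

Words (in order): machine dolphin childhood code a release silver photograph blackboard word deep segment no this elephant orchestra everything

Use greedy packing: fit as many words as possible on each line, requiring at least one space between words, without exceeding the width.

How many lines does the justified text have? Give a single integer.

Line 1: ['machine', 'dolphin'] (min_width=15, slack=1)
Line 2: ['childhood', 'code', 'a'] (min_width=16, slack=0)
Line 3: ['release', 'silver'] (min_width=14, slack=2)
Line 4: ['photograph'] (min_width=10, slack=6)
Line 5: ['blackboard', 'word'] (min_width=15, slack=1)
Line 6: ['deep', 'segment', 'no'] (min_width=15, slack=1)
Line 7: ['this', 'elephant'] (min_width=13, slack=3)
Line 8: ['orchestra'] (min_width=9, slack=7)
Line 9: ['everything'] (min_width=10, slack=6)
Total lines: 9

Answer: 9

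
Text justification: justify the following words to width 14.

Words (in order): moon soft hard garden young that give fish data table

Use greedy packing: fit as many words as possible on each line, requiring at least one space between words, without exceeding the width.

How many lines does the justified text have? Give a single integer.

Answer: 4

Derivation:
Line 1: ['moon', 'soft', 'hard'] (min_width=14, slack=0)
Line 2: ['garden', 'young'] (min_width=12, slack=2)
Line 3: ['that', 'give', 'fish'] (min_width=14, slack=0)
Line 4: ['data', 'table'] (min_width=10, slack=4)
Total lines: 4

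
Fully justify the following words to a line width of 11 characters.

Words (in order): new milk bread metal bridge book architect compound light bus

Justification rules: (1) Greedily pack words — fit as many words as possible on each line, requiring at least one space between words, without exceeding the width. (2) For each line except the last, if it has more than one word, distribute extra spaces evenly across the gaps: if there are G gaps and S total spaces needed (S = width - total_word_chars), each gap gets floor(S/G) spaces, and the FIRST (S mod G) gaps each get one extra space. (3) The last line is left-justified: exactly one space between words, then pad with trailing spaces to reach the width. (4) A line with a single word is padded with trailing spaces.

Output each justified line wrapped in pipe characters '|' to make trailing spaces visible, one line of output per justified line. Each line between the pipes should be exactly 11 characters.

Line 1: ['new', 'milk'] (min_width=8, slack=3)
Line 2: ['bread', 'metal'] (min_width=11, slack=0)
Line 3: ['bridge', 'book'] (min_width=11, slack=0)
Line 4: ['architect'] (min_width=9, slack=2)
Line 5: ['compound'] (min_width=8, slack=3)
Line 6: ['light', 'bus'] (min_width=9, slack=2)

Answer: |new    milk|
|bread metal|
|bridge book|
|architect  |
|compound   |
|light bus  |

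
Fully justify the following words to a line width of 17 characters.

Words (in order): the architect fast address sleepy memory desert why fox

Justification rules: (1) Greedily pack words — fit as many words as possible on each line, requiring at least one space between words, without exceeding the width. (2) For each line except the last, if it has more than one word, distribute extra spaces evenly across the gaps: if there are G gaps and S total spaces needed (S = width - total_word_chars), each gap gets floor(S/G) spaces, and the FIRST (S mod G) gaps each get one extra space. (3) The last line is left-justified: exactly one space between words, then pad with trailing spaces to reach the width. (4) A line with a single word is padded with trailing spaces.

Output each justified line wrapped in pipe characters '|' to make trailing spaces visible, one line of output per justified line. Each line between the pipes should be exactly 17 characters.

Answer: |the     architect|
|fast      address|
|sleepy     memory|
|desert why fox   |

Derivation:
Line 1: ['the', 'architect'] (min_width=13, slack=4)
Line 2: ['fast', 'address'] (min_width=12, slack=5)
Line 3: ['sleepy', 'memory'] (min_width=13, slack=4)
Line 4: ['desert', 'why', 'fox'] (min_width=14, slack=3)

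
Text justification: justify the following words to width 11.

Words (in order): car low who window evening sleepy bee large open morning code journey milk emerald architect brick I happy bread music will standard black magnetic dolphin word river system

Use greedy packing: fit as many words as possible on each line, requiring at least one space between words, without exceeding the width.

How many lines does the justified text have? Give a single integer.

Answer: 20

Derivation:
Line 1: ['car', 'low', 'who'] (min_width=11, slack=0)
Line 2: ['window'] (min_width=6, slack=5)
Line 3: ['evening'] (min_width=7, slack=4)
Line 4: ['sleepy', 'bee'] (min_width=10, slack=1)
Line 5: ['large', 'open'] (min_width=10, slack=1)
Line 6: ['morning'] (min_width=7, slack=4)
Line 7: ['code'] (min_width=4, slack=7)
Line 8: ['journey'] (min_width=7, slack=4)
Line 9: ['milk'] (min_width=4, slack=7)
Line 10: ['emerald'] (min_width=7, slack=4)
Line 11: ['architect'] (min_width=9, slack=2)
Line 12: ['brick', 'I'] (min_width=7, slack=4)
Line 13: ['happy', 'bread'] (min_width=11, slack=0)
Line 14: ['music', 'will'] (min_width=10, slack=1)
Line 15: ['standard'] (min_width=8, slack=3)
Line 16: ['black'] (min_width=5, slack=6)
Line 17: ['magnetic'] (min_width=8, slack=3)
Line 18: ['dolphin'] (min_width=7, slack=4)
Line 19: ['word', 'river'] (min_width=10, slack=1)
Line 20: ['system'] (min_width=6, slack=5)
Total lines: 20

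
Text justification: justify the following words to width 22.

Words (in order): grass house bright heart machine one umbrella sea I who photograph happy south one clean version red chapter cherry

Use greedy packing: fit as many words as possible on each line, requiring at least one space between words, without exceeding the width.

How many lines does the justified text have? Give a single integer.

Answer: 6

Derivation:
Line 1: ['grass', 'house', 'bright'] (min_width=18, slack=4)
Line 2: ['heart', 'machine', 'one'] (min_width=17, slack=5)
Line 3: ['umbrella', 'sea', 'I', 'who'] (min_width=18, slack=4)
Line 4: ['photograph', 'happy', 'south'] (min_width=22, slack=0)
Line 5: ['one', 'clean', 'version', 'red'] (min_width=21, slack=1)
Line 6: ['chapter', 'cherry'] (min_width=14, slack=8)
Total lines: 6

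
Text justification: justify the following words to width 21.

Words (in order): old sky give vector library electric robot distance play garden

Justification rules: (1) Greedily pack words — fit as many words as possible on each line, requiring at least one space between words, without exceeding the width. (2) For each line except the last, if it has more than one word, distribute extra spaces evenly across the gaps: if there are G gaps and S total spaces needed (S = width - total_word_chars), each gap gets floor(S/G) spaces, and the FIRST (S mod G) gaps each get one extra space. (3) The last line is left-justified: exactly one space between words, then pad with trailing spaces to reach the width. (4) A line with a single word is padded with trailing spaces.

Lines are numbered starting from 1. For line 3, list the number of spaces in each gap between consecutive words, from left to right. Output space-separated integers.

Answer: 2 2

Derivation:
Line 1: ['old', 'sky', 'give', 'vector'] (min_width=19, slack=2)
Line 2: ['library', 'electric'] (min_width=16, slack=5)
Line 3: ['robot', 'distance', 'play'] (min_width=19, slack=2)
Line 4: ['garden'] (min_width=6, slack=15)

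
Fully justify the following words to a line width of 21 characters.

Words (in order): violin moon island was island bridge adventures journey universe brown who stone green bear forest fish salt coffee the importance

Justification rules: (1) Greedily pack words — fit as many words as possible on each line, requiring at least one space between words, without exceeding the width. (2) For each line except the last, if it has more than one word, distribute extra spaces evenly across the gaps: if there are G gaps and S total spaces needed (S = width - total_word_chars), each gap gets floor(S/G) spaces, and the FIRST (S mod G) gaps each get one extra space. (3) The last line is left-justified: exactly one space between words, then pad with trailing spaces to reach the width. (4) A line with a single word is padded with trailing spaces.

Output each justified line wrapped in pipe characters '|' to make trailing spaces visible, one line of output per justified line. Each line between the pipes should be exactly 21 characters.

Answer: |violin   moon  island|
|was   island   bridge|
|adventures    journey|
|universe   brown  who|
|stone    green   bear|
|forest    fish   salt|
|coffee the importance|

Derivation:
Line 1: ['violin', 'moon', 'island'] (min_width=18, slack=3)
Line 2: ['was', 'island', 'bridge'] (min_width=17, slack=4)
Line 3: ['adventures', 'journey'] (min_width=18, slack=3)
Line 4: ['universe', 'brown', 'who'] (min_width=18, slack=3)
Line 5: ['stone', 'green', 'bear'] (min_width=16, slack=5)
Line 6: ['forest', 'fish', 'salt'] (min_width=16, slack=5)
Line 7: ['coffee', 'the', 'importance'] (min_width=21, slack=0)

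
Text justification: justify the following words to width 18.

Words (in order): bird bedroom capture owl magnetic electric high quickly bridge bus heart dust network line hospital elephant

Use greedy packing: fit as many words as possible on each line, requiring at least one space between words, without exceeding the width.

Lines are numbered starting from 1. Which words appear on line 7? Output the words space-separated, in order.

Answer: hospital elephant

Derivation:
Line 1: ['bird', 'bedroom'] (min_width=12, slack=6)
Line 2: ['capture', 'owl'] (min_width=11, slack=7)
Line 3: ['magnetic', 'electric'] (min_width=17, slack=1)
Line 4: ['high', 'quickly'] (min_width=12, slack=6)
Line 5: ['bridge', 'bus', 'heart'] (min_width=16, slack=2)
Line 6: ['dust', 'network', 'line'] (min_width=17, slack=1)
Line 7: ['hospital', 'elephant'] (min_width=17, slack=1)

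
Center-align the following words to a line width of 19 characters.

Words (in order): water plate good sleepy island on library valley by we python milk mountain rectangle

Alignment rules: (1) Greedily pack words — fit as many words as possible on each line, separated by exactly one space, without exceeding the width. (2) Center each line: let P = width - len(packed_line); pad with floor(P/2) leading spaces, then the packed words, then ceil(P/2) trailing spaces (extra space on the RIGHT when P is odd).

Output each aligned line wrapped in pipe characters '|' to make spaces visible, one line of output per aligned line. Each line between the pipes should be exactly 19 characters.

Line 1: ['water', 'plate', 'good'] (min_width=16, slack=3)
Line 2: ['sleepy', 'island', 'on'] (min_width=16, slack=3)
Line 3: ['library', 'valley', 'by'] (min_width=17, slack=2)
Line 4: ['we', 'python', 'milk'] (min_width=14, slack=5)
Line 5: ['mountain', 'rectangle'] (min_width=18, slack=1)

Answer: | water plate good  |
| sleepy island on  |
| library valley by |
|  we python milk   |
|mountain rectangle |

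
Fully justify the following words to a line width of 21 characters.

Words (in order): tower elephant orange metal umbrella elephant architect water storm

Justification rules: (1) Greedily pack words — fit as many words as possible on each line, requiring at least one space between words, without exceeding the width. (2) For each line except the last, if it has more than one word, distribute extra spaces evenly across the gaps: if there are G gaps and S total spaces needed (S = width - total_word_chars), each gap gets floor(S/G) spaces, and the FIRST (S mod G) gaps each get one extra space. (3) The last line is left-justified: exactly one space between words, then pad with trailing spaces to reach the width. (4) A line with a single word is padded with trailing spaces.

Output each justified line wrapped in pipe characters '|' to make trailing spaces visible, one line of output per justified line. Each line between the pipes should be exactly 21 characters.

Answer: |tower elephant orange|
|metal        umbrella|
|elephant    architect|
|water storm          |

Derivation:
Line 1: ['tower', 'elephant', 'orange'] (min_width=21, slack=0)
Line 2: ['metal', 'umbrella'] (min_width=14, slack=7)
Line 3: ['elephant', 'architect'] (min_width=18, slack=3)
Line 4: ['water', 'storm'] (min_width=11, slack=10)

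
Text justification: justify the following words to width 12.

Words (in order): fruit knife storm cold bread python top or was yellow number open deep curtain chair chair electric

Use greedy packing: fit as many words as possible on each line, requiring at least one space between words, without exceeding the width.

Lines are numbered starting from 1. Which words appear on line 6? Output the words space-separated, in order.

Answer: number open

Derivation:
Line 1: ['fruit', 'knife'] (min_width=11, slack=1)
Line 2: ['storm', 'cold'] (min_width=10, slack=2)
Line 3: ['bread', 'python'] (min_width=12, slack=0)
Line 4: ['top', 'or', 'was'] (min_width=10, slack=2)
Line 5: ['yellow'] (min_width=6, slack=6)
Line 6: ['number', 'open'] (min_width=11, slack=1)
Line 7: ['deep', 'curtain'] (min_width=12, slack=0)
Line 8: ['chair', 'chair'] (min_width=11, slack=1)
Line 9: ['electric'] (min_width=8, slack=4)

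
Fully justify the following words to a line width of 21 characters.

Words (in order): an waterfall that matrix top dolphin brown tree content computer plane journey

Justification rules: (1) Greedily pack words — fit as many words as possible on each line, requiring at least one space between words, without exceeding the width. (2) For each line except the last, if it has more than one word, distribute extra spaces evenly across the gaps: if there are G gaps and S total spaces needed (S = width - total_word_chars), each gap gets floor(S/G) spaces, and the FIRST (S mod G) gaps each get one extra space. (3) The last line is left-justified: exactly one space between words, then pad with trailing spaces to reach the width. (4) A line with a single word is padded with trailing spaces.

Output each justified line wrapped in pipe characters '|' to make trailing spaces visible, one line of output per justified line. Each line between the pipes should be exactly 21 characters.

Line 1: ['an', 'waterfall', 'that'] (min_width=17, slack=4)
Line 2: ['matrix', 'top', 'dolphin'] (min_width=18, slack=3)
Line 3: ['brown', 'tree', 'content'] (min_width=18, slack=3)
Line 4: ['computer', 'plane'] (min_width=14, slack=7)
Line 5: ['journey'] (min_width=7, slack=14)

Answer: |an   waterfall   that|
|matrix   top  dolphin|
|brown   tree  content|
|computer        plane|
|journey              |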